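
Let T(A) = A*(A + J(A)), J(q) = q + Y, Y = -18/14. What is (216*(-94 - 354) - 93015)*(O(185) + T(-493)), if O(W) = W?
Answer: -646859793294/7 ≈ -9.2409e+10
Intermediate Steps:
Y = -9/7 (Y = -18*1/14 = -9/7 ≈ -1.2857)
J(q) = -9/7 + q (J(q) = q - 9/7 = -9/7 + q)
T(A) = A*(-9/7 + 2*A) (T(A) = A*(A + (-9/7 + A)) = A*(-9/7 + 2*A))
(216*(-94 - 354) - 93015)*(O(185) + T(-493)) = (216*(-94 - 354) - 93015)*(185 + (⅐)*(-493)*(-9 + 14*(-493))) = (216*(-448) - 93015)*(185 + (⅐)*(-493)*(-9 - 6902)) = (-96768 - 93015)*(185 + (⅐)*(-493)*(-6911)) = -189783*(185 + 3407123/7) = -189783*3408418/7 = -646859793294/7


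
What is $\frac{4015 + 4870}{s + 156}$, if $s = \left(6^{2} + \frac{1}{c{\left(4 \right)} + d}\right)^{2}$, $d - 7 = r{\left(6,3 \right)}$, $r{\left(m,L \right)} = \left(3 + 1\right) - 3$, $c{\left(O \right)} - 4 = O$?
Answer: $\frac{454912}{74573} \approx 6.1002$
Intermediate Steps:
$c{\left(O \right)} = 4 + O$
$r{\left(m,L \right)} = 1$ ($r{\left(m,L \right)} = 4 - 3 = 1$)
$d = 8$ ($d = 7 + 1 = 8$)
$s = \frac{332929}{256}$ ($s = \left(6^{2} + \frac{1}{\left(4 + 4\right) + 8}\right)^{2} = \left(36 + \frac{1}{8 + 8}\right)^{2} = \left(36 + \frac{1}{16}\right)^{2} = \left(\frac{577}{16}\right)^{2} = \frac{332929}{256} \approx 1300.5$)
$\frac{4015 + 4870}{s + 156} = \frac{4015 + 4870}{\frac{332929}{256} + 156} = \frac{8885}{\frac{372865}{256}} = 8885 \cdot \frac{256}{372865} = \frac{454912}{74573}$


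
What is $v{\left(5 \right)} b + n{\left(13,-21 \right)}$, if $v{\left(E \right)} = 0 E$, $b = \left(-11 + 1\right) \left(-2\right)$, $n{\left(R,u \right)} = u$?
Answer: $-21$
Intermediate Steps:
$b = 20$ ($b = \left(-10\right) \left(-2\right) = 20$)
$v{\left(E \right)} = 0$
$v{\left(5 \right)} b + n{\left(13,-21 \right)} = 0 \cdot 20 - 21 = 0 - 21 = -21$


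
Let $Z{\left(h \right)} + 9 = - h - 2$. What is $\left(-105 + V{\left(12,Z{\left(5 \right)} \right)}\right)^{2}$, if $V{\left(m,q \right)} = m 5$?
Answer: $2025$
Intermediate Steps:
$Z{\left(h \right)} = -11 - h$ ($Z{\left(h \right)} = -9 - \left(2 + h\right) = -11 - h$)
$V{\left(m,q \right)} = 5 m$
$\left(-105 + V{\left(12,Z{\left(5 \right)} \right)}\right)^{2} = \left(-105 + 5 \cdot 12\right)^{2} = \left(-105 + 60\right)^{2} = \left(-45\right)^{2} = 2025$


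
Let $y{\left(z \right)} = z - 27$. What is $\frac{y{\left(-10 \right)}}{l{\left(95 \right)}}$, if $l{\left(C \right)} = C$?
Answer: $- \frac{37}{95} \approx -0.38947$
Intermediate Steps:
$y{\left(z \right)} = -27 + z$
$\frac{y{\left(-10 \right)}}{l{\left(95 \right)}} = \frac{-27 - 10}{95} = \left(-37\right) \frac{1}{95} = - \frac{37}{95}$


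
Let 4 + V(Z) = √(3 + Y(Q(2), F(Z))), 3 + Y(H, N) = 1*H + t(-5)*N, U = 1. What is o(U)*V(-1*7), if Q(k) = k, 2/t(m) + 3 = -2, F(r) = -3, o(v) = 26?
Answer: -104 + 104*√5/5 ≈ -57.490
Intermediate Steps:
t(m) = -⅖ (t(m) = 2/(-3 - 2) = 2/(-5) = 2*(-⅕) = -⅖)
Y(H, N) = -3 + H - 2*N/5 (Y(H, N) = -3 + (1*H - 2*N/5) = -3 + (H - 2*N/5) = -3 + H - 2*N/5)
V(Z) = -4 + 4*√5/5 (V(Z) = -4 + √(3 + (-3 + 2 - ⅖*(-3))) = -4 + √(3 + (-3 + 2 + 6/5)) = -4 + √(3 + ⅕) = -4 + √(16/5) = -4 + 4*√5/5)
o(U)*V(-1*7) = 26*(-4 + 4*√5/5) = -104 + 104*√5/5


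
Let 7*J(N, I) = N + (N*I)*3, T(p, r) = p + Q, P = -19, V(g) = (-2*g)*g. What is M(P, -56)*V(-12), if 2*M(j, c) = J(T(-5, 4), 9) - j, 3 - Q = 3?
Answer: 144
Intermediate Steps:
V(g) = -2*g²
Q = 0 (Q = 3 - 1*3 = 3 - 3 = 0)
T(p, r) = p (T(p, r) = p + 0 = p)
J(N, I) = N/7 + 3*I*N/7 (J(N, I) = (N + (N*I)*3)/7 = (N + (I*N)*3)/7 = (N + 3*I*N)/7 = N/7 + 3*I*N/7)
M(j, c) = -10 - j/2 (M(j, c) = ((⅐)*(-5)*(1 + 3*9) - j)/2 = ((⅐)*(-5)*(1 + 27) - j)/2 = ((⅐)*(-5)*28 - j)/2 = (-20 - j)/2 = -10 - j/2)
M(P, -56)*V(-12) = (-10 - ½*(-19))*(-2*(-12)²) = (-10 + 19/2)*(-2*144) = -½*(-288) = 144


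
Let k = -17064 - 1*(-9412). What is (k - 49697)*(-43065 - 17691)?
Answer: 3484295844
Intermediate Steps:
k = -7652 (k = -17064 + 9412 = -7652)
(k - 49697)*(-43065 - 17691) = (-7652 - 49697)*(-43065 - 17691) = -57349*(-60756) = 3484295844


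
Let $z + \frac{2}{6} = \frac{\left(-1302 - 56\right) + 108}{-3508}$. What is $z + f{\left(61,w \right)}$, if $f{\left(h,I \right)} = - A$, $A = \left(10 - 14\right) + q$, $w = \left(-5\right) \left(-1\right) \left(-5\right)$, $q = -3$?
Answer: $\frac{36955}{5262} \approx 7.023$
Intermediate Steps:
$w = -25$ ($w = 5 \left(-5\right) = -25$)
$A = -7$ ($A = \left(10 - 14\right) - 3 = -4 - 3 = -7$)
$f{\left(h,I \right)} = 7$ ($f{\left(h,I \right)} = \left(-1\right) \left(-7\right) = 7$)
$z = \frac{121}{5262}$ ($z = - \frac{1}{3} + \frac{\left(-1302 - 56\right) + 108}{-3508} = - \frac{1}{3} + \left(-1358 + 108\right) \left(- \frac{1}{3508}\right) = - \frac{1}{3} - - \frac{625}{1754} = - \frac{1}{3} + \frac{625}{1754} = \frac{121}{5262} \approx 0.022995$)
$z + f{\left(61,w \right)} = \frac{121}{5262} + 7 = \frac{36955}{5262}$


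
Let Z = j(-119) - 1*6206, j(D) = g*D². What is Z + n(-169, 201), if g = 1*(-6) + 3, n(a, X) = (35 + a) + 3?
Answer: -48820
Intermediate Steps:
n(a, X) = 38 + a
g = -3 (g = -6 + 3 = -3)
j(D) = -3*D²
Z = -48689 (Z = -3*(-119)² - 1*6206 = -3*14161 - 6206 = -42483 - 6206 = -48689)
Z + n(-169, 201) = -48689 + (38 - 169) = -48689 - 131 = -48820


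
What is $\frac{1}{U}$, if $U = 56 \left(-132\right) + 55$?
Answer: $- \frac{1}{7337} \approx -0.0001363$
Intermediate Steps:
$U = -7337$ ($U = -7392 + 55 = -7337$)
$\frac{1}{U} = \frac{1}{-7337} = - \frac{1}{7337}$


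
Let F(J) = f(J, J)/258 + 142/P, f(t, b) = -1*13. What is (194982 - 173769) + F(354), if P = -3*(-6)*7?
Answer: 114937867/5418 ≈ 21214.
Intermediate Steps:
f(t, b) = -13
P = 126 (P = 18*7 = 126)
F(J) = 5833/5418 (F(J) = -13/258 + 142/126 = -13*1/258 + 142*(1/126) = -13/258 + 71/63 = 5833/5418)
(194982 - 173769) + F(354) = (194982 - 173769) + 5833/5418 = 21213 + 5833/5418 = 114937867/5418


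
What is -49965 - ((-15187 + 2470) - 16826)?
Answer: -20422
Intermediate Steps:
-49965 - ((-15187 + 2470) - 16826) = -49965 - (-12717 - 16826) = -49965 - 1*(-29543) = -49965 + 29543 = -20422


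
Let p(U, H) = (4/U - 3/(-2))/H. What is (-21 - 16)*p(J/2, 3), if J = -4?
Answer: 37/6 ≈ 6.1667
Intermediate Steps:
p(U, H) = (3/2 + 4/U)/H (p(U, H) = (4/U - 3*(-½))/H = (4/U + 3/2)/H = (3/2 + 4/U)/H)
(-21 - 16)*p(J/2, 3) = (-21 - 16)*((½)*(8 + 3*(-4/2))/(3*(-4/2))) = -37*(8 + 3*(-4*½))/(2*3*((-4*½))) = -37*(8 + 3*(-2))/(2*3*(-2)) = -37*(-1)*(8 - 6)/(2*3*2) = -37*(-1)*2/(2*3*2) = -37*(-⅙) = 37/6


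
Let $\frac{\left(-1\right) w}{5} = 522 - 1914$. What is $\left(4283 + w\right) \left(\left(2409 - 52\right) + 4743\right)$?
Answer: $79825300$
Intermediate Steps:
$w = 6960$ ($w = - 5 \left(522 - 1914\right) = \left(-5\right) \left(-1392\right) = 6960$)
$\left(4283 + w\right) \left(\left(2409 - 52\right) + 4743\right) = \left(4283 + 6960\right) \left(\left(2409 - 52\right) + 4743\right) = 11243 \left(2357 + 4743\right) = 11243 \cdot 7100 = 79825300$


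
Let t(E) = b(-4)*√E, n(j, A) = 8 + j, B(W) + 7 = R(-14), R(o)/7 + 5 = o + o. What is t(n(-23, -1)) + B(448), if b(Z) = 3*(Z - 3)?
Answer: -238 - 21*I*√15 ≈ -238.0 - 81.333*I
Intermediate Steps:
R(o) = -35 + 14*o (R(o) = -35 + 7*(o + o) = -35 + 7*(2*o) = -35 + 14*o)
b(Z) = -9 + 3*Z (b(Z) = 3*(-3 + Z) = -9 + 3*Z)
B(W) = -238 (B(W) = -7 + (-35 + 14*(-14)) = -7 + (-35 - 196) = -7 - 231 = -238)
t(E) = -21*√E (t(E) = (-9 + 3*(-4))*√E = (-9 - 12)*√E = -21*√E)
t(n(-23, -1)) + B(448) = -21*√(8 - 23) - 238 = -21*I*√15 - 238 = -238 - 21*I*√15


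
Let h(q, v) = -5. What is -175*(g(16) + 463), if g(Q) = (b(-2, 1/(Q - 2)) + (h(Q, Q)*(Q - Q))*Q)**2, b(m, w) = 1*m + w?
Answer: -2286925/28 ≈ -81676.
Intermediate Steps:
b(m, w) = m + w
g(Q) = (-2 + 1/(-2 + Q))**2 (g(Q) = ((-2 + 1/(Q - 2)) + (-5*(Q - Q))*Q)**2 = ((-2 + 1/(-2 + Q)) + (-5*0)*Q)**2 = ((-2 + 1/(-2 + Q)) + 0*Q)**2 = ((-2 + 1/(-2 + Q)) + 0)**2 = (-2 + 1/(-2 + Q))**2)
-175*(g(16) + 463) = -175*((-5 + 2*16)**2/(-2 + 16)**2 + 463) = -175*((-5 + 32)**2/14**2 + 463) = -175*(27**2*(1/196) + 463) = -175*(729*(1/196) + 463) = -175*(729/196 + 463) = -175*91477/196 = -2286925/28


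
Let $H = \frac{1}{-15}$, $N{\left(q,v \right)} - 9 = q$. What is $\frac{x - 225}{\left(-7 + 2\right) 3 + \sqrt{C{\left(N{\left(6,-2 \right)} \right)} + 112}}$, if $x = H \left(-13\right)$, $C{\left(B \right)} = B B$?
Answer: $- \frac{1681}{56} - \frac{1681 \sqrt{337}}{840} \approx -66.755$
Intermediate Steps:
$N{\left(q,v \right)} = 9 + q$
$H = - \frac{1}{15} \approx -0.066667$
$C{\left(B \right)} = B^{2}$
$x = \frac{13}{15}$ ($x = \left(- \frac{1}{15}\right) \left(-13\right) = \frac{13}{15} \approx 0.86667$)
$\frac{x - 225}{\left(-7 + 2\right) 3 + \sqrt{C{\left(N{\left(6,-2 \right)} \right)} + 112}} = \frac{\frac{13}{15} - 225}{\left(-7 + 2\right) 3 + \sqrt{\left(9 + 6\right)^{2} + 112}} = - \frac{3362}{15 \left(\left(-5\right) 3 + \sqrt{15^{2} + 112}\right)} = - \frac{3362}{15 \left(-15 + \sqrt{225 + 112}\right)} = - \frac{3362}{15 \left(-15 + \sqrt{337}\right)}$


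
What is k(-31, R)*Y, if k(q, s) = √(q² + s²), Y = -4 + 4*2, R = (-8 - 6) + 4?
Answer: 4*√1061 ≈ 130.29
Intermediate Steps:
R = -10 (R = -14 + 4 = -10)
Y = 4 (Y = -4 + 8 = 4)
k(-31, R)*Y = √((-31)² + (-10)²)*4 = √(961 + 100)*4 = √1061*4 = 4*√1061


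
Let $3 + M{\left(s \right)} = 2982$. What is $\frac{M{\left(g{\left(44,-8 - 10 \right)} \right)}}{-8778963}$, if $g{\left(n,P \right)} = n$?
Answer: $- \frac{993}{2926321} \approx -0.00033933$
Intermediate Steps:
$M{\left(s \right)} = 2979$ ($M{\left(s \right)} = -3 + 2982 = 2979$)
$\frac{M{\left(g{\left(44,-8 - 10 \right)} \right)}}{-8778963} = \frac{2979}{-8778963} = 2979 \left(- \frac{1}{8778963}\right) = - \frac{993}{2926321}$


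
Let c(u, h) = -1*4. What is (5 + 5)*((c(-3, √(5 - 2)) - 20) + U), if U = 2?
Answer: -220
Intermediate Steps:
c(u, h) = -4
(5 + 5)*((c(-3, √(5 - 2)) - 20) + U) = (5 + 5)*((-4 - 20) + 2) = 10*(-24 + 2) = 10*(-22) = -220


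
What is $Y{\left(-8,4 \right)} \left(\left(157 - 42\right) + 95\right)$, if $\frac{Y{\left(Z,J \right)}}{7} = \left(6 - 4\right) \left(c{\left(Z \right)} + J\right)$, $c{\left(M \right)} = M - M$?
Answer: $11760$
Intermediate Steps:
$c{\left(M \right)} = 0$
$Y{\left(Z,J \right)} = 14 J$ ($Y{\left(Z,J \right)} = 7 \left(6 - 4\right) \left(0 + J\right) = 7 \cdot 2 J = 14 J$)
$Y{\left(-8,4 \right)} \left(\left(157 - 42\right) + 95\right) = 14 \cdot 4 \left(\left(157 - 42\right) + 95\right) = 56 \left(115 + 95\right) = 56 \cdot 210 = 11760$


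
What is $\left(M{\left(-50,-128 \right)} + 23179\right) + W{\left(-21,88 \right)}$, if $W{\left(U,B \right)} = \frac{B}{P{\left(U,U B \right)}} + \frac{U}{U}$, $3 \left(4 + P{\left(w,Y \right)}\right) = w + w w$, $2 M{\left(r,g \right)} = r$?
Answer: $\frac{393646}{17} \approx 23156.0$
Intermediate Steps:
$M{\left(r,g \right)} = \frac{r}{2}$
$P{\left(w,Y \right)} = -4 + \frac{w}{3} + \frac{w^{2}}{3}$ ($P{\left(w,Y \right)} = -4 + \frac{w + w w}{3} = -4 + \frac{w + w^{2}}{3} = -4 + \left(\frac{w}{3} + \frac{w^{2}}{3}\right) = -4 + \frac{w}{3} + \frac{w^{2}}{3}$)
$W{\left(U,B \right)} = 1 + \frac{B}{-4 + \frac{U}{3} + \frac{U^{2}}{3}}$ ($W{\left(U,B \right)} = \frac{B}{-4 + \frac{U}{3} + \frac{U^{2}}{3}} + \frac{U}{U} = \frac{B}{-4 + \frac{U}{3} + \frac{U^{2}}{3}} + 1 = 1 + \frac{B}{-4 + \frac{U}{3} + \frac{U^{2}}{3}}$)
$\left(M{\left(-50,-128 \right)} + 23179\right) + W{\left(-21,88 \right)} = \left(\frac{1}{2} \left(-50\right) + 23179\right) + \frac{-12 - 21 + \left(-21\right)^{2} + 3 \cdot 88}{-12 - 21 + \left(-21\right)^{2}} = \left(-25 + 23179\right) + \frac{-12 - 21 + 441 + 264}{-12 - 21 + 441} = 23154 + \frac{1}{408} \cdot 672 = 23154 + \frac{28}{17} = \frac{393646}{17}$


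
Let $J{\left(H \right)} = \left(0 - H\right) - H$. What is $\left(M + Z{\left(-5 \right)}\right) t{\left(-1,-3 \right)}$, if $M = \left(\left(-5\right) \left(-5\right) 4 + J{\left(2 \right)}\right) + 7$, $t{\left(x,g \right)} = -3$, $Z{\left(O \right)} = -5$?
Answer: $-294$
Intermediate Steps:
$J{\left(H \right)} = - 2 H$ ($J{\left(H \right)} = - H - H = - 2 H$)
$M = 103$ ($M = \left(\left(-5\right) \left(-5\right) 4 - 4\right) + 7 = \left(25 \cdot 4 - 4\right) + 7 = \left(100 - 4\right) + 7 = 96 + 7 = 103$)
$\left(M + Z{\left(-5 \right)}\right) t{\left(-1,-3 \right)} = \left(103 - 5\right) \left(-3\right) = 98 \left(-3\right) = -294$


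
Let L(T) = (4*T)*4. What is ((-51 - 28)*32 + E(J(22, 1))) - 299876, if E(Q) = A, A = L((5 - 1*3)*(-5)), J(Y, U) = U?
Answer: -302564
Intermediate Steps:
L(T) = 16*T
A = -160 (A = 16*((5 - 1*3)*(-5)) = 16*((5 - 3)*(-5)) = 16*(2*(-5)) = 16*(-10) = -160)
E(Q) = -160
((-51 - 28)*32 + E(J(22, 1))) - 299876 = ((-51 - 28)*32 - 160) - 299876 = (-79*32 - 160) - 299876 = (-2528 - 160) - 299876 = -2688 - 299876 = -302564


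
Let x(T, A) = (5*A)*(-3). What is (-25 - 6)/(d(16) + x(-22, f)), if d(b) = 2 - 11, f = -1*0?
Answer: 31/9 ≈ 3.4444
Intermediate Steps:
f = 0
d(b) = -9
x(T, A) = -15*A
(-25 - 6)/(d(16) + x(-22, f)) = (-25 - 6)/(-9 - 15*0) = -31/(-9 + 0) = -31/(-9) = -31*(-1/9) = 31/9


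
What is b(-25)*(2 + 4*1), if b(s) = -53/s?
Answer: 318/25 ≈ 12.720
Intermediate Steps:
b(-25)*(2 + 4*1) = (-53/(-25))*(2 + 4*1) = (-53*(-1/25))*(2 + 4) = (53/25)*6 = 318/25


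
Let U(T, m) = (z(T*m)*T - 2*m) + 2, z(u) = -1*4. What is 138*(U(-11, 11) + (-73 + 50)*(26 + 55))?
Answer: -253782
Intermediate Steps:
z(u) = -4
U(T, m) = 2 - 4*T - 2*m (U(T, m) = (-4*T - 2*m) + 2 = 2 - 4*T - 2*m)
138*(U(-11, 11) + (-73 + 50)*(26 + 55)) = 138*((2 - 4*(-11) - 2*11) + (-73 + 50)*(26 + 55)) = 138*((2 + 44 - 22) - 23*81) = 138*(24 - 1863) = 138*(-1839) = -253782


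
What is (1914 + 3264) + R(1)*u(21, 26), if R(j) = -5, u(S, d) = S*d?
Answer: 2448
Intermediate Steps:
(1914 + 3264) + R(1)*u(21, 26) = (1914 + 3264) - 105*26 = 5178 - 5*546 = 5178 - 2730 = 2448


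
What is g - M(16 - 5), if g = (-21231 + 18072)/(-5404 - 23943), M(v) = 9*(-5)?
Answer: 1323774/29347 ≈ 45.108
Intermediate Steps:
M(v) = -45
g = 3159/29347 (g = -3159/(-29347) = -3159*(-1/29347) = 3159/29347 ≈ 0.10764)
g - M(16 - 5) = 3159/29347 - 1*(-45) = 3159/29347 + 45 = 1323774/29347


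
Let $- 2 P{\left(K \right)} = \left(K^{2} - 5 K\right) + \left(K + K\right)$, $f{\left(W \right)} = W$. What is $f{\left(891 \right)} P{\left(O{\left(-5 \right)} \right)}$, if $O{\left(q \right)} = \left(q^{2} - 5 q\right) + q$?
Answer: $-841995$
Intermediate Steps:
$O{\left(q \right)} = q^{2} - 4 q$
$P{\left(K \right)} = - \frac{K^{2}}{2} + \frac{3 K}{2}$ ($P{\left(K \right)} = - \frac{\left(K^{2} - 5 K\right) + \left(K + K\right)}{2} = - \frac{\left(K^{2} - 5 K\right) + 2 K}{2} = - \frac{K^{2} - 3 K}{2} = - \frac{K^{2}}{2} + \frac{3 K}{2}$)
$f{\left(891 \right)} P{\left(O{\left(-5 \right)} \right)} = 891 \frac{- 5 \left(-4 - 5\right) \left(3 - - 5 \left(-4 - 5\right)\right)}{2} = 891 \frac{\left(-5\right) \left(-9\right) \left(3 - \left(-5\right) \left(-9\right)\right)}{2} = 891 \cdot \frac{1}{2} \cdot 45 \left(3 - 45\right) = 891 \cdot \frac{1}{2} \cdot 45 \left(-42\right) = 891 \left(-945\right) = -841995$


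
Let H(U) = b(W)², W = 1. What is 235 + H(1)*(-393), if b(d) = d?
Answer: -158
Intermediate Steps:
H(U) = 1 (H(U) = 1² = 1)
235 + H(1)*(-393) = 235 + 1*(-393) = 235 - 393 = -158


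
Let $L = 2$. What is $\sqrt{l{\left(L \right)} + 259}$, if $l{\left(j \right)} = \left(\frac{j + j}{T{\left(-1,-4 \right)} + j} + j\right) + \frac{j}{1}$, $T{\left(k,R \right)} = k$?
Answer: $\sqrt{267} \approx 16.34$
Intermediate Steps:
$l{\left(j \right)} = 2 j + \frac{2 j}{-1 + j}$ ($l{\left(j \right)} = \left(\frac{j + j}{-1 + j} + j\right) + \frac{j}{1} = \left(\frac{2 j}{-1 + j} + j\right) + j 1 = \left(\frac{2 j}{-1 + j} + j\right) + j = \left(j + \frac{2 j}{-1 + j}\right) + j = 2 j + \frac{2 j}{-1 + j}$)
$\sqrt{l{\left(L \right)} + 259} = \sqrt{\frac{2 \cdot 2^{2}}{-1 + 2} + 259} = \sqrt{2 \cdot 4 \cdot 1^{-1} + 259} = \sqrt{2 \cdot 4 \cdot 1 + 259} = \sqrt{8 + 259} = \sqrt{267}$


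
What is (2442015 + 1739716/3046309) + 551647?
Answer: 9119621233274/3046309 ≈ 2.9937e+6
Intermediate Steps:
(2442015 + 1739716/3046309) + 551647 = 7439134012351/3046309 + 551647 = 9119621233274/3046309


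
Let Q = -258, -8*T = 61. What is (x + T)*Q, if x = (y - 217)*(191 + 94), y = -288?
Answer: 148538469/4 ≈ 3.7135e+7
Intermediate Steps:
T = -61/8 (T = -⅛*61 = -61/8 ≈ -7.6250)
x = -143925 (x = (-288 - 217)*(191 + 94) = -505*285 = -143925)
(x + T)*Q = (-143925 - 61/8)*(-258) = -1151461/8*(-258) = 148538469/4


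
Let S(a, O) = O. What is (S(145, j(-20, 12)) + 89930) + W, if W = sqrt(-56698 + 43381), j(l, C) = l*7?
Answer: 89790 + I*sqrt(13317) ≈ 89790.0 + 115.4*I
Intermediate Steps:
j(l, C) = 7*l
W = I*sqrt(13317) (W = sqrt(-13317) = I*sqrt(13317) ≈ 115.4*I)
(S(145, j(-20, 12)) + 89930) + W = (7*(-20) + 89930) + I*sqrt(13317) = (-140 + 89930) + I*sqrt(13317) = 89790 + I*sqrt(13317)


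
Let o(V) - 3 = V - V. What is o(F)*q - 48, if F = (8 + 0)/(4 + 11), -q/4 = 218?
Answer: -2664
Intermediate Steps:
q = -872 (q = -4*218 = -872)
F = 8/15 ≈ 0.53333
o(V) = 3 (o(V) = 3 + (V - V) = 3 + 0 = 3)
o(F)*q - 48 = 3*(-872) - 48 = -2616 - 48 = -2664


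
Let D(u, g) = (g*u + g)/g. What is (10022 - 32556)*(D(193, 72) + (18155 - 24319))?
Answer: 134527980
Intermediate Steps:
D(u, g) = (g + g*u)/g
(10022 - 32556)*(D(193, 72) + (18155 - 24319)) = (10022 - 32556)*((1 + 193) + (18155 - 24319)) = -22534*(194 - 6164) = -22534*(-5970) = 134527980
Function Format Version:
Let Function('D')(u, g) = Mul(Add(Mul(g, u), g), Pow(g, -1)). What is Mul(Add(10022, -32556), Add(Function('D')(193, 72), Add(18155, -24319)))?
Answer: 134527980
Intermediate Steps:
Function('D')(u, g) = Mul(Pow(g, -1), Add(g, Mul(g, u))) (Function('D')(u, g) = Mul(Add(g, Mul(g, u)), Pow(g, -1)) = Mul(Pow(g, -1), Add(g, Mul(g, u))))
Mul(Add(10022, -32556), Add(Function('D')(193, 72), Add(18155, -24319))) = Mul(Add(10022, -32556), Add(Add(1, 193), Add(18155, -24319))) = Mul(-22534, Add(194, -6164)) = Mul(-22534, -5970) = 134527980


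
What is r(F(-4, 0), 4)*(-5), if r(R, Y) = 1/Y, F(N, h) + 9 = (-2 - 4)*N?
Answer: -5/4 ≈ -1.2500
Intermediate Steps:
F(N, h) = -9 - 6*N (F(N, h) = -9 + (-2 - 4)*N = -9 - 6*N)
r(F(-4, 0), 4)*(-5) = -5/4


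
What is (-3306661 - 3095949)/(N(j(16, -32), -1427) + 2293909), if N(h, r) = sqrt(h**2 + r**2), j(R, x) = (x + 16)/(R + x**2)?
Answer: -62052594868020250/22232019560197199 + 416169650*sqrt(8603490026)/22232019560197199 ≈ -2.7894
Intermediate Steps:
j(R, x) = (16 + x)/(R + x**2)
(-3306661 - 3095949)/(N(j(16, -32), -1427) + 2293909) = (-3306661 - 3095949)/(sqrt(((16 - 32)/(16 + (-32)**2))**2 + (-1427)**2) + 2293909) = -6402610/(sqrt((-16/(16 + 1024))**2 + 2036329) + 2293909) = -6402610/(sqrt((-16/1040)**2 + 2036329) + 2293909) = -6402610/(sqrt(((1/1040)*(-16))**2 + 2036329) + 2293909) = -6402610/(sqrt((-1/65)**2 + 2036329) + 2293909) = -6402610/(sqrt(1/4225 + 2036329) + 2293909) = -6402610/(sqrt(8603490026/4225) + 2293909) = -6402610/(sqrt(8603490026)/65 + 2293909) = -6402610/(2293909 + sqrt(8603490026)/65)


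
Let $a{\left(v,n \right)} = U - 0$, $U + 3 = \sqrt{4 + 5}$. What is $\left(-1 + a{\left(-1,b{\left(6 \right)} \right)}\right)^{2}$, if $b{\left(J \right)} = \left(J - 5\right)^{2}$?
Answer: $1$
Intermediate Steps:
$b{\left(J \right)} = \left(-5 + J\right)^{2}$
$U = 0$ ($U = -3 + \sqrt{4 + 5} = -3 + \sqrt{9} = -3 + 3 = 0$)
$a{\left(v,n \right)} = 0$ ($a{\left(v,n \right)} = 0 - 0 = 0 + 0 = 0$)
$\left(-1 + a{\left(-1,b{\left(6 \right)} \right)}\right)^{2} = \left(-1 + 0\right)^{2} = \left(-1\right)^{2} = 1$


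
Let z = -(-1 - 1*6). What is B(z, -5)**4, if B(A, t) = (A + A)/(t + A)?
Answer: 2401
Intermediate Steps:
z = 7 (z = -(-1 - 6) = -1*(-7) = 7)
B(A, t) = 2*A/(A + t) (B(A, t) = (2*A)/(A + t) = 2*A/(A + t))
B(z, -5)**4 = (2*7/(7 - 5))**4 = (2*7/2)**4 = (2*7*(1/2))**4 = 7**4 = 2401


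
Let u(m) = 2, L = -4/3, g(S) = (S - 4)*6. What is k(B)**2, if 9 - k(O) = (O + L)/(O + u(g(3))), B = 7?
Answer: 51076/729 ≈ 70.063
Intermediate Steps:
g(S) = -24 + 6*S (g(S) = (-4 + S)*6 = -24 + 6*S)
L = -4/3 (L = -4*1/3 = -4/3 ≈ -1.3333)
k(O) = 9 - (-4/3 + O)/(2 + O) (k(O) = 9 - (O - 4/3)/(O + 2) = 9 - (-4/3 + O)/(2 + O))
k(B)**2 = (2*(29 + 12*7)/(3*(2 + 7)))**2 = ((2/3)*(29 + 84)/9)**2 = ((2/3)*(1/9)*113)**2 = (226/27)**2 = 51076/729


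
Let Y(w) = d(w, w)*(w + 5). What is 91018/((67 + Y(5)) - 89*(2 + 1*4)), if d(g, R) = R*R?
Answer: -91018/217 ≈ -419.44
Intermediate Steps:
d(g, R) = R²
Y(w) = w²*(5 + w) (Y(w) = w²*(w + 5) = w²*(5 + w))
91018/((67 + Y(5)) - 89*(2 + 1*4)) = 91018/((67 + 5²*(5 + 5)) - 89*(2 + 1*4)) = 91018/((67 + 25*10) - 89*(2 + 4)) = 91018/((67 + 250) - 89*6) = 91018/(317 - 534) = 91018/(-217) = 91018*(-1/217) = -91018/217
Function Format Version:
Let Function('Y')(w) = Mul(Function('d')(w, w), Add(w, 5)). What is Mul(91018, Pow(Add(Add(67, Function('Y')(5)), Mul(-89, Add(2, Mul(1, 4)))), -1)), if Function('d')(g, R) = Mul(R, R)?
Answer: Rational(-91018, 217) ≈ -419.44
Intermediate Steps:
Function('d')(g, R) = Pow(R, 2)
Function('Y')(w) = Mul(Pow(w, 2), Add(5, w)) (Function('Y')(w) = Mul(Pow(w, 2), Add(w, 5)) = Mul(Pow(w, 2), Add(5, w)))
Mul(91018, Pow(Add(Add(67, Function('Y')(5)), Mul(-89, Add(2, Mul(1, 4)))), -1)) = Mul(91018, Pow(Add(Add(67, Mul(Pow(5, 2), Add(5, 5))), Mul(-89, Add(2, Mul(1, 4)))), -1)) = Mul(91018, Pow(Add(Add(67, Mul(25, 10)), Mul(-89, Add(2, 4))), -1)) = Mul(91018, Pow(Add(Add(67, 250), Mul(-89, 6)), -1)) = Mul(91018, Pow(Add(317, -534), -1)) = Mul(91018, Pow(-217, -1)) = Mul(91018, Rational(-1, 217)) = Rational(-91018, 217)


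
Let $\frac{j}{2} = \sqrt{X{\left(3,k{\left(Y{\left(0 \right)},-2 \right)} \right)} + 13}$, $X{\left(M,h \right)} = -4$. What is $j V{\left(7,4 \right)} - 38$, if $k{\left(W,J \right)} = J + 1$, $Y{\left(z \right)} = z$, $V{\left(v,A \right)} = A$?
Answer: $-14$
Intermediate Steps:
$k{\left(W,J \right)} = 1 + J$
$j = 6$ ($j = 2 \sqrt{-4 + 13} = 2 \sqrt{9} = 2 \cdot 3 = 6$)
$j V{\left(7,4 \right)} - 38 = 6 \cdot 4 - 38 = 24 - 38 = -14$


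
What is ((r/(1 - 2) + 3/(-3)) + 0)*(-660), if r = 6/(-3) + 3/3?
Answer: 0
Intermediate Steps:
r = -1 (r = 6*(-⅓) + 3*(⅓) = -2 + 1 = -1)
((r/(1 - 2) + 3/(-3)) + 0)*(-660) = ((-1/(1 - 2) + 3/(-3)) + 0)*(-660) = ((-1/(-1) + 3*(-⅓)) + 0)*(-660) = ((-1*(-1) - 1) + 0)*(-660) = ((1 - 1) + 0)*(-660) = (0 + 0)*(-660) = 0*(-660) = 0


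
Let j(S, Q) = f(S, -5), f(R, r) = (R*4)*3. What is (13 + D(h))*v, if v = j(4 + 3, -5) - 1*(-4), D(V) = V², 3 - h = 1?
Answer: 1496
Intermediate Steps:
h = 2 (h = 3 - 1*1 = 3 - 1 = 2)
f(R, r) = 12*R (f(R, r) = (4*R)*3 = 12*R)
j(S, Q) = 12*S
v = 88 (v = 12*(4 + 3) - 1*(-4) = 12*7 + 4 = 84 + 4 = 88)
(13 + D(h))*v = (13 + 2²)*88 = (13 + 4)*88 = 17*88 = 1496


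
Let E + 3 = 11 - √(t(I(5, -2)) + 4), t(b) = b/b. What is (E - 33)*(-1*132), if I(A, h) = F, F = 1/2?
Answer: 3300 + 132*√5 ≈ 3595.2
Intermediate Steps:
F = ½ ≈ 0.50000
I(A, h) = ½
t(b) = 1
E = 8 - √5 (E = -3 + (11 - √(1 + 4)) = -3 + (11 - √5) = 8 - √5 ≈ 5.7639)
(E - 33)*(-1*132) = ((8 - √5) - 33)*(-1*132) = (-25 - √5)*(-132) = 3300 + 132*√5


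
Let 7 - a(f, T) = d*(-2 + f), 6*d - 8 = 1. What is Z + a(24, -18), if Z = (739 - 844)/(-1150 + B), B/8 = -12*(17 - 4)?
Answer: -62243/2398 ≈ -25.956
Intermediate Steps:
d = 3/2 (d = 4/3 + (⅙)*1 = 4/3 + ⅙ = 3/2 ≈ 1.5000)
B = -1248 (B = 8*(-12*(17 - 4)) = 8*(-12*13) = 8*(-156) = -1248)
Z = 105/2398 (Z = (739 - 844)/(-1150 - 1248) = -105/(-2398) = -105*(-1/2398) = 105/2398 ≈ 0.043786)
a(f, T) = 10 - 3*f/2 (a(f, T) = 7 - 3*(-2 + f)/2 = 7 - (-3 + 3*f/2) = 7 + (3 - 3*f/2) = 10 - 3*f/2)
Z + a(24, -18) = 105/2398 + (10 - 3/2*24) = 105/2398 + (10 - 36) = 105/2398 - 26 = -62243/2398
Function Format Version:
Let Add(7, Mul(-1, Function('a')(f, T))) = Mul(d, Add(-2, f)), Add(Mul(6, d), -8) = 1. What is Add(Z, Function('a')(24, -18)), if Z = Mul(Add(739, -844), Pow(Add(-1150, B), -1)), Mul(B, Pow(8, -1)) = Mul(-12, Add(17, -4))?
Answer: Rational(-62243, 2398) ≈ -25.956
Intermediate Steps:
d = Rational(3, 2) (d = Add(Rational(4, 3), Mul(Rational(1, 6), 1)) = Add(Rational(4, 3), Rational(1, 6)) = Rational(3, 2) ≈ 1.5000)
B = -1248 (B = Mul(8, Mul(-12, Add(17, -4))) = Mul(8, Mul(-12, 13)) = Mul(8, -156) = -1248)
Z = Rational(105, 2398) (Z = Mul(Add(739, -844), Pow(Add(-1150, -1248), -1)) = Mul(-105, Pow(-2398, -1)) = Mul(-105, Rational(-1, 2398)) = Rational(105, 2398) ≈ 0.043786)
Function('a')(f, T) = Add(10, Mul(Rational(-3, 2), f)) (Function('a')(f, T) = Add(7, Mul(-1, Mul(Rational(3, 2), Add(-2, f)))) = Add(7, Mul(-1, Add(-3, Mul(Rational(3, 2), f)))) = Add(7, Add(3, Mul(Rational(-3, 2), f))) = Add(10, Mul(Rational(-3, 2), f)))
Add(Z, Function('a')(24, -18)) = Add(Rational(105, 2398), Add(10, Mul(Rational(-3, 2), 24))) = Add(Rational(105, 2398), Add(10, -36)) = Add(Rational(105, 2398), -26) = Rational(-62243, 2398)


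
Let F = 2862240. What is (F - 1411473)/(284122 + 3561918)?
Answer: 1450767/3846040 ≈ 0.37721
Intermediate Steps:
(F - 1411473)/(284122 + 3561918) = (2862240 - 1411473)/(284122 + 3561918) = 1450767/3846040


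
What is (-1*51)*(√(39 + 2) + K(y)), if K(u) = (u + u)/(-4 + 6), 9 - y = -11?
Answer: -1020 - 51*√41 ≈ -1346.6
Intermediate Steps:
y = 20 (y = 9 - 1*(-11) = 9 + 11 = 20)
K(u) = u (K(u) = (2*u)/2 = (2*u)*(½) = u)
(-1*51)*(√(39 + 2) + K(y)) = (-1*51)*(√(39 + 2) + 20) = -51*(√41 + 20) = -51*(20 + √41) = -1020 - 51*√41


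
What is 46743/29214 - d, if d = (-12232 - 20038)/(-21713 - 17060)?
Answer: 41410979/53938782 ≈ 0.76774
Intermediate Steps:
d = 4610/5539 (d = -32270/(-38773) = -32270*(-1/38773) = 4610/5539 ≈ 0.83228)
46743/29214 - d = 46743/29214 - 1*4610/5539 = 46743*(1/29214) - 4610/5539 = 15581/9738 - 4610/5539 = 41410979/53938782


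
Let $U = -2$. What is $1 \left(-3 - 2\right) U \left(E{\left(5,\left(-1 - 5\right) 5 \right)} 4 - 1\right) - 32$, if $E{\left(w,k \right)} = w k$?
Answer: $-6042$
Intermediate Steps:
$E{\left(w,k \right)} = k w$
$1 \left(-3 - 2\right) U \left(E{\left(5,\left(-1 - 5\right) 5 \right)} 4 - 1\right) - 32 = 1 \left(-3 - 2\right) \left(-2\right) \left(\left(-1 - 5\right) 5 \cdot 5 \cdot 4 - 1\right) - 32 = 1 \left(\left(-5\right) \left(-2\right)\right) \left(\left(-6\right) 5 \cdot 5 \cdot 4 - 1\right) - 32 = 1 \cdot 10 \left(\left(-30\right) 5 \cdot 4 - 1\right) - 32 = 10 \left(\left(-150\right) 4 - 1\right) - 32 = 10 \left(-600 - 1\right) - 32 = 10 \left(-601\right) - 32 = -6010 - 32 = -6042$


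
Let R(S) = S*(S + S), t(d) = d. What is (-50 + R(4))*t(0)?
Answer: 0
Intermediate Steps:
R(S) = 2*S² (R(S) = S*(2*S) = 2*S²)
(-50 + R(4))*t(0) = (-50 + 2*4²)*0 = (-50 + 2*16)*0 = (-50 + 32)*0 = -18*0 = 0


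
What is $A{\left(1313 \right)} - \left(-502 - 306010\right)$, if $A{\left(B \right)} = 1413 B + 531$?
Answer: $2162312$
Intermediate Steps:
$A{\left(B \right)} = 531 + 1413 B$
$A{\left(1313 \right)} - \left(-502 - 306010\right) = \left(531 + 1413 \cdot 1313\right) - \left(-502 - 306010\right) = \left(531 + 1855269\right) - \left(-502 - 306010\right) = 1855800 - -306512 = 1855800 + 306512 = 2162312$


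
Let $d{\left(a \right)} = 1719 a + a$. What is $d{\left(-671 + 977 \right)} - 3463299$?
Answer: $-2936979$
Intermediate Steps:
$d{\left(a \right)} = 1720 a$
$d{\left(-671 + 977 \right)} - 3463299 = 1720 \left(-671 + 977\right) - 3463299 = 1720 \cdot 306 - 3463299 = 526320 - 3463299 = -2936979$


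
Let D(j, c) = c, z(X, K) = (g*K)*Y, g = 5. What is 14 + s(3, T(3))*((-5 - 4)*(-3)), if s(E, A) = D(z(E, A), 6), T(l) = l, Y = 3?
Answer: 176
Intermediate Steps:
z(X, K) = 15*K (z(X, K) = (5*K)*3 = 15*K)
s(E, A) = 6
14 + s(3, T(3))*((-5 - 4)*(-3)) = 14 + 6*((-5 - 4)*(-3)) = 14 + 6*(-9*(-3)) = 14 + 6*27 = 14 + 162 = 176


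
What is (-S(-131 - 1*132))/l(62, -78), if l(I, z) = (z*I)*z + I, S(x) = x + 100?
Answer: 163/377270 ≈ 0.00043205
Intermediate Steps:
S(x) = 100 + x
l(I, z) = I + I*z² (l(I, z) = (I*z)*z + I = I*z² + I = I + I*z²)
(-S(-131 - 1*132))/l(62, -78) = (-(100 + (-131 - 1*132)))/((62*(1 + (-78)²))) = (-(100 + (-131 - 132)))/((62*(1 + 6084))) = (-(100 - 263))/((62*6085)) = -1*(-163)/377270 = 163*(1/377270) = 163/377270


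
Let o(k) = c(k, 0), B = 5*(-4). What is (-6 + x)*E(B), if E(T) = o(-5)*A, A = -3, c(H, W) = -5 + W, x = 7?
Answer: 15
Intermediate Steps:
B = -20
o(k) = -5 (o(k) = -5 + 0 = -5)
E(T) = 15 (E(T) = -5*(-3) = 15)
(-6 + x)*E(B) = (-6 + 7)*15 = 1*15 = 15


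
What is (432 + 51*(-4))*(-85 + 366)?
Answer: 64068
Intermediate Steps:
(432 + 51*(-4))*(-85 + 366) = (432 - 204)*281 = 228*281 = 64068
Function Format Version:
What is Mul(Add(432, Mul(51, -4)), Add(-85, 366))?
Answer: 64068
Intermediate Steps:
Mul(Add(432, Mul(51, -4)), Add(-85, 366)) = Mul(Add(432, -204), 281) = Mul(228, 281) = 64068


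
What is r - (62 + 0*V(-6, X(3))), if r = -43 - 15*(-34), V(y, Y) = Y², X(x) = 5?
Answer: 405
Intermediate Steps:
r = 467 (r = -43 + 510 = 467)
r - (62 + 0*V(-6, X(3))) = 467 - (62 + 0*5²) = 467 - (62 + 0*25) = 467 - (62 + 0) = 467 - 1*62 = 467 - 62 = 405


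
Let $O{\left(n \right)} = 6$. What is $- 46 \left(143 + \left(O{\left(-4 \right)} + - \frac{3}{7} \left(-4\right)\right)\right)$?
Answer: $- \frac{48530}{7} \approx -6932.9$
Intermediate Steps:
$- 46 \left(143 + \left(O{\left(-4 \right)} + - \frac{3}{7} \left(-4\right)\right)\right) = - 46 \left(143 + \left(6 + - \frac{3}{7} \left(-4\right)\right)\right) = - 46 \left(143 + \left(6 + \left(-3\right) \frac{1}{7} \left(-4\right)\right)\right) = - 46 \left(143 + \left(6 - - \frac{12}{7}\right)\right) = - 46 \left(143 + \left(6 + \frac{12}{7}\right)\right) = - 46 \left(143 + \frac{54}{7}\right) = \left(-46\right) \frac{1055}{7} = - \frac{48530}{7}$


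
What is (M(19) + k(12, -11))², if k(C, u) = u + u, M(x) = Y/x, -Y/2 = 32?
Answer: 232324/361 ≈ 643.56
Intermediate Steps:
Y = -64 (Y = -2*32 = -64)
M(x) = -64/x
k(C, u) = 2*u
(M(19) + k(12, -11))² = (-64/19 + 2*(-11))² = (-64*1/19 - 22)² = (-64/19 - 22)² = (-482/19)² = 232324/361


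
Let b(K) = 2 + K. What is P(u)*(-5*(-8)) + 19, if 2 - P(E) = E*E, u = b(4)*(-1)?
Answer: -1341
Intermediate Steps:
u = -6 (u = (2 + 4)*(-1) = 6*(-1) = -6)
P(E) = 2 - E² (P(E) = 2 - E*E = 2 - E²)
P(u)*(-5*(-8)) + 19 = (2 - 1*(-6)²)*(-5*(-8)) + 19 = (2 - 1*36)*40 + 19 = (2 - 36)*40 + 19 = -34*40 + 19 = -1360 + 19 = -1341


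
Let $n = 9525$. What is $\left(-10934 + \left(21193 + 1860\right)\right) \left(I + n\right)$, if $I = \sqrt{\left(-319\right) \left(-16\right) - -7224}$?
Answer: $115433475 + 24238 \sqrt{3082} \approx 1.1678 \cdot 10^{8}$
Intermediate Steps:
$I = 2 \sqrt{3082}$ ($I = \sqrt{5104 + 7224} = \sqrt{12328} = 2 \sqrt{3082} \approx 111.03$)
$\left(-10934 + \left(21193 + 1860\right)\right) \left(I + n\right) = \left(-10934 + \left(21193 + 1860\right)\right) \left(2 \sqrt{3082} + 9525\right) = \left(-10934 + 23053\right) \left(9525 + 2 \sqrt{3082}\right) = 12119 \left(9525 + 2 \sqrt{3082}\right) = 115433475 + 24238 \sqrt{3082}$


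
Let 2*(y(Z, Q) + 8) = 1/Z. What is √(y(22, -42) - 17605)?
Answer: I*√8524681/22 ≈ 132.71*I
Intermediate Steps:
y(Z, Q) = -8 + 1/(2*Z)
√(y(22, -42) - 17605) = √((-8 + (½)/22) - 17605) = √((-8 + (½)*(1/22)) - 17605) = √((-8 + 1/44) - 17605) = √(-351/44 - 17605) = √(-774971/44) = I*√8524681/22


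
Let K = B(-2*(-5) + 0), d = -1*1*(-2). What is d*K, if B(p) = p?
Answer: 20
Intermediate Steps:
d = 2 (d = -1*(-2) = 2)
K = 10 (K = -2*(-5) + 0 = 10 + 0 = 10)
d*K = 2*10 = 20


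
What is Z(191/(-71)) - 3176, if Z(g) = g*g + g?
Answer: -15987296/5041 ≈ -3171.5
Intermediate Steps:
Z(g) = g + g² (Z(g) = g² + g = g + g²)
Z(191/(-71)) - 3176 = (191/(-71))*(1 + 191/(-71)) - 3176 = (191*(-1/71))*(1 + 191*(-1/71)) - 3176 = -191*(1 - 191/71)/71 - 3176 = -191/71*(-120/71) - 3176 = 22920/5041 - 3176 = -15987296/5041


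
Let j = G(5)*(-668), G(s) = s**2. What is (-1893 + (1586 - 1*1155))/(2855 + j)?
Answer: 1462/13845 ≈ 0.10560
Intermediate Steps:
j = -16700 (j = 5**2*(-668) = 25*(-668) = -16700)
(-1893 + (1586 - 1*1155))/(2855 + j) = (-1893 + (1586 - 1*1155))/(2855 - 16700) = (-1893 + (1586 - 1155))/(-13845) = (-1893 + 431)*(-1/13845) = -1462*(-1/13845) = 1462/13845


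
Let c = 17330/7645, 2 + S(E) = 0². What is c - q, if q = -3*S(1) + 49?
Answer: -80629/1529 ≈ -52.733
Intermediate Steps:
S(E) = -2 (S(E) = -2 + 0² = -2 + 0 = -2)
c = 3466/1529 (c = 17330*(1/7645) = 3466/1529 ≈ 2.2668)
q = 55 (q = -3*(-2) + 49 = 6 + 49 = 55)
c - q = 3466/1529 - 1*55 = 3466/1529 - 55 = -80629/1529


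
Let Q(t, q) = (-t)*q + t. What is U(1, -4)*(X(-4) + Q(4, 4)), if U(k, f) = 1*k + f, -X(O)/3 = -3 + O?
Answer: -27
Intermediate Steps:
X(O) = 9 - 3*O (X(O) = -3*(-3 + O) = 9 - 3*O)
Q(t, q) = t - q*t (Q(t, q) = -q*t + t = t - q*t)
U(k, f) = f + k (U(k, f) = k + f = f + k)
U(1, -4)*(X(-4) + Q(4, 4)) = (-4 + 1)*((9 - 3*(-4)) + 4*(1 - 1*4)) = -3*((9 + 12) + 4*(1 - 4)) = -3*(21 + 4*(-3)) = -3*(21 - 12) = -3*9 = -27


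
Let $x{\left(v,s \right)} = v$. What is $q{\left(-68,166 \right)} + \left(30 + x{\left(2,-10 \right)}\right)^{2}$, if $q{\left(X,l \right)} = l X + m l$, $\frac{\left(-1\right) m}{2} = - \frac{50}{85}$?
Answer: $- \frac{171168}{17} \approx -10069.0$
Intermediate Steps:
$m = \frac{20}{17}$ ($m = - 2 \left(- \frac{50}{85}\right) = - 2 \left(\left(-50\right) \frac{1}{85}\right) = \left(-2\right) \left(- \frac{10}{17}\right) = \frac{20}{17} \approx 1.1765$)
$q{\left(X,l \right)} = \frac{20 l}{17} + X l$ ($q{\left(X,l \right)} = l X + \frac{20 l}{17} = X l + \frac{20 l}{17} = \frac{20 l}{17} + X l$)
$q{\left(-68,166 \right)} + \left(30 + x{\left(2,-10 \right)}\right)^{2} = \frac{1}{17} \cdot 166 \left(20 + 17 \left(-68\right)\right) + \left(30 + 2\right)^{2} = \frac{1}{17} \cdot 166 \left(20 - 1156\right) + 32^{2} = \frac{1}{17} \cdot 166 \left(-1136\right) + 1024 = - \frac{188576}{17} + 1024 = - \frac{171168}{17}$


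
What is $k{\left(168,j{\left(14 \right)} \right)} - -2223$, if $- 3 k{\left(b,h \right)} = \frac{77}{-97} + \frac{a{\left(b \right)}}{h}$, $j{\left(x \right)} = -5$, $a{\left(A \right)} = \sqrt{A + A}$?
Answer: $\frac{646970}{291} + \frac{4 \sqrt{21}}{15} \approx 2224.5$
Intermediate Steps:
$a{\left(A \right)} = \sqrt{2} \sqrt{A}$ ($a{\left(A \right)} = \sqrt{2 A} = \sqrt{2} \sqrt{A}$)
$k{\left(b,h \right)} = \frac{77}{291} - \frac{\sqrt{2} \sqrt{b}}{3 h}$ ($k{\left(b,h \right)} = - \frac{\frac{77}{-97} + \frac{\sqrt{2} \sqrt{b}}{h}}{3} = - \frac{77 \left(- \frac{1}{97}\right) + \frac{\sqrt{2} \sqrt{b}}{h}}{3} = - \frac{- \frac{77}{97} + \frac{\sqrt{2} \sqrt{b}}{h}}{3} = \frac{77}{291} - \frac{\sqrt{2} \sqrt{b}}{3 h}$)
$k{\left(168,j{\left(14 \right)} \right)} - -2223 = \left(\frac{77}{291} - \frac{\sqrt{2} \sqrt{168}}{3 \left(-5\right)}\right) - -2223 = \left(\frac{77}{291} - \frac{1}{3} \sqrt{2} \cdot 2 \sqrt{42} \left(- \frac{1}{5}\right)\right) + 2223 = \left(\frac{77}{291} + \frac{4 \sqrt{21}}{15}\right) + 2223 = \frac{646970}{291} + \frac{4 \sqrt{21}}{15}$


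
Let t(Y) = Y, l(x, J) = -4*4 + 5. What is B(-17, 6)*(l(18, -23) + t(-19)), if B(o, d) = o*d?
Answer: 3060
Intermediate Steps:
l(x, J) = -11 (l(x, J) = -16 + 5 = -11)
B(o, d) = d*o
B(-17, 6)*(l(18, -23) + t(-19)) = (6*(-17))*(-11 - 19) = -102*(-30) = 3060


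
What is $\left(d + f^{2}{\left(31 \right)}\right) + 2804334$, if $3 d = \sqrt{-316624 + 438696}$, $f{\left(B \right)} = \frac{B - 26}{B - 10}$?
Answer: $\frac{1236711319}{441} + \frac{2 \sqrt{30518}}{3} \approx 2.8045 \cdot 10^{6}$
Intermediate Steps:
$f{\left(B \right)} = \frac{-26 + B}{-10 + B}$ ($f{\left(B \right)} = \frac{B - 26}{-10 + B} = \frac{-26 + B}{-10 + B}$)
$d = \frac{2 \sqrt{30518}}{3}$ ($d = \frac{\sqrt{-316624 + 438696}}{3} = \frac{\sqrt{122072}}{3} = \frac{2 \sqrt{30518}}{3} \approx 116.46$)
$\left(d + f^{2}{\left(31 \right)}\right) + 2804334 = \left(\frac{2 \sqrt{30518}}{3} + \left(\frac{-26 + 31}{-10 + 31}\right)^{2}\right) + 2804334 = \left(\frac{2 \sqrt{30518}}{3} + \left(\frac{1}{21} \cdot 5\right)^{2}\right) + 2804334 = \left(\frac{2 \sqrt{30518}}{3} + \left(\frac{5}{21}\right)^{2}\right) + 2804334 = \left(\frac{2 \sqrt{30518}}{3} + \frac{25}{441}\right) + 2804334 = \left(\frac{25}{441} + \frac{2 \sqrt{30518}}{3}\right) + 2804334 = \frac{1236711319}{441} + \frac{2 \sqrt{30518}}{3}$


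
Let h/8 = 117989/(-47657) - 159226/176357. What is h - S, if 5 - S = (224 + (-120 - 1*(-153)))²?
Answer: 554849239281716/8404645549 ≈ 66017.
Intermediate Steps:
S = -66044 (S = 5 - (224 + (-120 - 1*(-153)))² = 5 - (224 + (-120 + 153))² = 5 - (224 + 33)² = 5 - 1*257² = 5 - 1*66049 = 5 - 66049 = -66044)
h = -227171356440/8404645549 (h = 8*(117989/(-47657) - 159226/176357) = 8*(117989*(-1/47657) - 159226*1/176357) = 8*(-117989/47657 - 159226/176357) = 8*(-28396419555/8404645549) = -227171356440/8404645549 ≈ -27.029)
h - S = -227171356440/8404645549 - 1*(-66044) = -227171356440/8404645549 + 66044 = 554849239281716/8404645549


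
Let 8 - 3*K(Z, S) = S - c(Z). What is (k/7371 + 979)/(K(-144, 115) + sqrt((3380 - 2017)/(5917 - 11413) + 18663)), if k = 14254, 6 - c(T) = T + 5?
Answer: -503355912208/749547277479 + 14460926*sqrt(140931846390)/749547277479 ≈ 6.5712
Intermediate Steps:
c(T) = 1 - T (c(T) = 6 - (T + 5) = 6 - (5 + T) = 6 + (-5 - T) = 1 - T)
K(Z, S) = 3 - S/3 - Z/3 (K(Z, S) = 8/3 - (S - (1 - Z))/3 = 8/3 - (S + (-1 + Z))/3 = 8/3 - (-1 + S + Z)/3 = 8/3 + (1/3 - S/3 - Z/3) = 3 - S/3 - Z/3)
(k/7371 + 979)/(K(-144, 115) + sqrt((3380 - 2017)/(5917 - 11413) + 18663)) = (14254/7371 + 979)/((3 - 1/3*115 - 1/3*(-144)) + sqrt((3380 - 2017)/(5917 - 11413) + 18663)) = (14254*(1/7371) + 979)/((3 - 115/3 + 48) + sqrt(1363/(-5496) + 18663)) = (14254/7371 + 979)/(38/3 + sqrt(1363*(-1/5496) + 18663)) = 7230463/(7371*(38/3 + sqrt(-1363/5496 + 18663))) = 7230463/(7371*(38/3 + sqrt(102570485/5496))) = 7230463/(7371*(38/3 + sqrt(140931846390)/2748))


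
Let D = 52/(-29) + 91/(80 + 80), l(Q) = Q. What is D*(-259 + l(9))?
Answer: 142025/464 ≈ 306.09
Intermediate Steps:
D = -5681/4640 (D = 52*(-1/29) + 91/160 = -52/29 + 91*(1/160) = -52/29 + 91/160 = -5681/4640 ≈ -1.2244)
D*(-259 + l(9)) = -5681*(-259 + 9)/4640 = -5681/4640*(-250) = 142025/464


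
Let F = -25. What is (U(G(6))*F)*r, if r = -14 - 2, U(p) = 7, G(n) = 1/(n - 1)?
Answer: 2800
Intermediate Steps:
G(n) = 1/(-1 + n)
r = -16
(U(G(6))*F)*r = (7*(-25))*(-16) = -175*(-16) = 2800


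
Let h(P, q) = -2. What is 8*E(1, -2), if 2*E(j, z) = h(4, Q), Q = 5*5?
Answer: -8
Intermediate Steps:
Q = 25
E(j, z) = -1 (E(j, z) = (½)*(-2) = -1)
8*E(1, -2) = 8*(-1) = -8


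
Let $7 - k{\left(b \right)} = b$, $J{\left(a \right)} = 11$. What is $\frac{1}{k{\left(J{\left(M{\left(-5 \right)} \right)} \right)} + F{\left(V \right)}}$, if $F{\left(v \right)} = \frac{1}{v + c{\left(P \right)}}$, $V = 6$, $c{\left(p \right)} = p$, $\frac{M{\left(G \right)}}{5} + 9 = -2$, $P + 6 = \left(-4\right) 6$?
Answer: $- \frac{24}{97} \approx -0.24742$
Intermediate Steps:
$P = -30$ ($P = -6 - 24 = -30$)
$M{\left(G \right)} = -55$ ($M{\left(G \right)} = -45 + 5 \left(-2\right) = -45 - 10 = -55$)
$k{\left(b \right)} = 7 - b$
$F{\left(v \right)} = \frac{1}{-30 + v}$ ($F{\left(v \right)} = \frac{1}{v - 30} = \frac{1}{-30 + v}$)
$\frac{1}{k{\left(J{\left(M{\left(-5 \right)} \right)} \right)} + F{\left(V \right)}} = \frac{1}{\left(7 - 11\right) + \frac{1}{-30 + 6}} = \frac{1}{\left(7 - 11\right) + \frac{1}{-24}} = \frac{1}{-4 - \frac{1}{24}} = \frac{1}{- \frac{97}{24}} = - \frac{24}{97}$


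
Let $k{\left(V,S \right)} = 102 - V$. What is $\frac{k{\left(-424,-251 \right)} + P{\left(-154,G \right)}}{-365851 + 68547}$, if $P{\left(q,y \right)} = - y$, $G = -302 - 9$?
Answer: $- \frac{837}{297304} \approx -0.0028153$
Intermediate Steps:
$G = -311$
$\frac{k{\left(-424,-251 \right)} + P{\left(-154,G \right)}}{-365851 + 68547} = \frac{\left(102 - -424\right) - -311}{-365851 + 68547} = \frac{\left(102 + 424\right) + 311}{-297304} = \left(526 + 311\right) \left(- \frac{1}{297304}\right) = 837 \left(- \frac{1}{297304}\right) = - \frac{837}{297304}$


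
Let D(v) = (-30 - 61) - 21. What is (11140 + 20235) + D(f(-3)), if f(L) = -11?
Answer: 31263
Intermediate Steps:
D(v) = -112 (D(v) = -91 - 21 = -112)
(11140 + 20235) + D(f(-3)) = (11140 + 20235) - 112 = 31375 - 112 = 31263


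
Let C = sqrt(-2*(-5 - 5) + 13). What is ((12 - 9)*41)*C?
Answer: 123*sqrt(33) ≈ 706.58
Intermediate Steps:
C = sqrt(33) (C = sqrt(-2*(-10) + 13) = sqrt(20 + 13) = sqrt(33) ≈ 5.7446)
((12 - 9)*41)*C = ((12 - 9)*41)*sqrt(33) = (3*41)*sqrt(33) = 123*sqrt(33)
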